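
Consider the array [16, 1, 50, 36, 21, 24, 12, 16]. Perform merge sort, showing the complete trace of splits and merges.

Merge sort trace:

Split: [16, 1, 50, 36, 21, 24, 12, 16] -> [16, 1, 50, 36] and [21, 24, 12, 16]
  Split: [16, 1, 50, 36] -> [16, 1] and [50, 36]
    Split: [16, 1] -> [16] and [1]
    Merge: [16] + [1] -> [1, 16]
    Split: [50, 36] -> [50] and [36]
    Merge: [50] + [36] -> [36, 50]
  Merge: [1, 16] + [36, 50] -> [1, 16, 36, 50]
  Split: [21, 24, 12, 16] -> [21, 24] and [12, 16]
    Split: [21, 24] -> [21] and [24]
    Merge: [21] + [24] -> [21, 24]
    Split: [12, 16] -> [12] and [16]
    Merge: [12] + [16] -> [12, 16]
  Merge: [21, 24] + [12, 16] -> [12, 16, 21, 24]
Merge: [1, 16, 36, 50] + [12, 16, 21, 24] -> [1, 12, 16, 16, 21, 24, 36, 50]

Final sorted array: [1, 12, 16, 16, 21, 24, 36, 50]

The merge sort proceeds by recursively splitting the array and merging sorted halves.
After all merges, the sorted array is [1, 12, 16, 16, 21, 24, 36, 50].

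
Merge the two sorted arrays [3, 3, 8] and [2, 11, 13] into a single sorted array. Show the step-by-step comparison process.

Merging process:

Compare 3 vs 2: take 2 from right. Merged: [2]
Compare 3 vs 11: take 3 from left. Merged: [2, 3]
Compare 3 vs 11: take 3 from left. Merged: [2, 3, 3]
Compare 8 vs 11: take 8 from left. Merged: [2, 3, 3, 8]
Append remaining from right: [11, 13]. Merged: [2, 3, 3, 8, 11, 13]

Final merged array: [2, 3, 3, 8, 11, 13]
Total comparisons: 4

The merged array is [2, 3, 3, 8, 11, 13], requiring 4 comparisons. The merge step runs in O(n) time where n is the total number of elements.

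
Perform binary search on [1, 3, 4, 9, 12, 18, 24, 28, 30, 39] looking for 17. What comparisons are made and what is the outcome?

Binary search for 17 in [1, 3, 4, 9, 12, 18, 24, 28, 30, 39]:

lo=0, hi=9, mid=4, arr[mid]=12 -> 12 < 17, search right half
lo=5, hi=9, mid=7, arr[mid]=28 -> 28 > 17, search left half
lo=5, hi=6, mid=5, arr[mid]=18 -> 18 > 17, search left half
lo=5 > hi=4, target 17 not found

Binary search determines that 17 is not in the array after 3 comparisons. The search space was exhausted without finding the target.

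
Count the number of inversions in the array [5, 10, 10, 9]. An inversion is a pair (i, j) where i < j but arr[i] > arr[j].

Finding inversions in [5, 10, 10, 9]:

(1, 3): arr[1]=10 > arr[3]=9
(2, 3): arr[2]=10 > arr[3]=9

Total inversions: 2

The array has 2 inversion(s): (1,3), (2,3). Each pair (i,j) satisfies i < j and arr[i] > arr[j].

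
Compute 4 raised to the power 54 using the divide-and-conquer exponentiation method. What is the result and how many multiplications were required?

Computing 4^54 by squaring (build up from 4^1; each line after the first costs one multiplication):

4^1 = 4
4^2 = (4^1)^2 = 4^2 = 16
4^3 = 4 * 4^2 = 4 * 16 = 64
4^6 = (4^3)^2 = 64^2 = 4096
4^12 = (4^6)^2 = 4096^2 = 16777216
4^13 = 4 * 4^12 = 4 * 16777216 = 67108864
4^26 = (4^13)^2 = 67108864^2 = 4503599627370496
4^27 = 4 * 4^26 = 4 * 4503599627370496 = 18014398509481984
4^54 = (4^27)^2 = 18014398509481984^2 = 324518553658426726783156020576256

Result: 324518553658426726783156020576256
Multiplications needed: 8 (8 lines after 4^1)

4^54 = 324518553658426726783156020576256. Using exponentiation by squaring, this requires 8 multiplications. The key idea: if the exponent is even, square the half-power; if odd, multiply by the base once.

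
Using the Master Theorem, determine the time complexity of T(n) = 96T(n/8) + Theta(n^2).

Master Theorem for T(n) = 96T(n/8) + O(n^2):

a = 96, b = 8, c = 2
log_b(a) = log_8(96) = 2.1950

Case 1: c = 2 < log_8(96) = 2.1950
T(n) = O(n^(log_8 96))

For T(n) = 96T(n/8) + O(n^2): log_8(96) = 2.1950. This is Case 1 of the Master Theorem (c < log_b(a), work dominated by leaves), giving O(n^(log_8 96)).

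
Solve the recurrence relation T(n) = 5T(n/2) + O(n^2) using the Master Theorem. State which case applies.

Master Theorem for T(n) = 5T(n/2) + O(n^2):

a = 5, b = 2, c = 2
log_b(a) = log_2(5) = 2.3219

Case 1: c = 2 < log_2(5) = 2.3219
T(n) = O(n^(log_2 5))

For T(n) = 5T(n/2) + O(n^2): log_2(5) = 2.3219. This is Case 1 of the Master Theorem (c < log_b(a), work dominated by leaves), giving O(n^(log_2 5)).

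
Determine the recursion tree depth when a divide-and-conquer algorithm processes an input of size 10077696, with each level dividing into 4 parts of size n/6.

For divide and conquer with division factor 6:

Problem sizes at each level:
Level 0: 10077696
Level 1: 1679616
Level 2: 279936
Level 3: 46656
Level 4: 7776
Level 5: 1296
Level 6: 216
Level 7: 36
Level 8: 6
Level 9: 1

The root is level 0 and the size-1 base case is level 9 (the tree spans levels 0 through 9, i.e. 10 levels counting the root), so the depth is the number of divisions: log_6(10077696) = 9

The recursion tree depth is log_6(10077696) = 9. At each level, the problem size is divided by 6, so it takes 9 divisions to reduce to a base case of size 1. The algorithm makes 4 recursive calls at each level.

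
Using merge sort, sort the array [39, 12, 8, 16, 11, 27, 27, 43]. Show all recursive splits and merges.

Merge sort trace:

Split: [39, 12, 8, 16, 11, 27, 27, 43] -> [39, 12, 8, 16] and [11, 27, 27, 43]
  Split: [39, 12, 8, 16] -> [39, 12] and [8, 16]
    Split: [39, 12] -> [39] and [12]
    Merge: [39] + [12] -> [12, 39]
    Split: [8, 16] -> [8] and [16]
    Merge: [8] + [16] -> [8, 16]
  Merge: [12, 39] + [8, 16] -> [8, 12, 16, 39]
  Split: [11, 27, 27, 43] -> [11, 27] and [27, 43]
    Split: [11, 27] -> [11] and [27]
    Merge: [11] + [27] -> [11, 27]
    Split: [27, 43] -> [27] and [43]
    Merge: [27] + [43] -> [27, 43]
  Merge: [11, 27] + [27, 43] -> [11, 27, 27, 43]
Merge: [8, 12, 16, 39] + [11, 27, 27, 43] -> [8, 11, 12, 16, 27, 27, 39, 43]

Final sorted array: [8, 11, 12, 16, 27, 27, 39, 43]

The merge sort proceeds by recursively splitting the array and merging sorted halves.
After all merges, the sorted array is [8, 11, 12, 16, 27, 27, 39, 43].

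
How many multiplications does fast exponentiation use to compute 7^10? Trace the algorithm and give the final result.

Computing 7^10 by squaring (build up from 7^1; each line after the first costs one multiplication):

7^1 = 7
7^2 = (7^1)^2 = 7^2 = 49
7^4 = (7^2)^2 = 49^2 = 2401
7^5 = 7 * 7^4 = 7 * 2401 = 16807
7^10 = (7^5)^2 = 16807^2 = 282475249

Result: 282475249
Multiplications needed: 4 (4 lines after 7^1)

7^10 = 282475249. Using exponentiation by squaring, this requires 4 multiplications. The key idea: if the exponent is even, square the half-power; if odd, multiply by the base once.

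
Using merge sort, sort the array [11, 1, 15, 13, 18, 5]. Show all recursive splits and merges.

Merge sort trace:

Split: [11, 1, 15, 13, 18, 5] -> [11, 1, 15] and [13, 18, 5]
  Split: [11, 1, 15] -> [11] and [1, 15]
    Split: [1, 15] -> [1] and [15]
    Merge: [1] + [15] -> [1, 15]
  Merge: [11] + [1, 15] -> [1, 11, 15]
  Split: [13, 18, 5] -> [13] and [18, 5]
    Split: [18, 5] -> [18] and [5]
    Merge: [18] + [5] -> [5, 18]
  Merge: [13] + [5, 18] -> [5, 13, 18]
Merge: [1, 11, 15] + [5, 13, 18] -> [1, 5, 11, 13, 15, 18]

Final sorted array: [1, 5, 11, 13, 15, 18]

The merge sort proceeds by recursively splitting the array and merging sorted halves.
After all merges, the sorted array is [1, 5, 11, 13, 15, 18].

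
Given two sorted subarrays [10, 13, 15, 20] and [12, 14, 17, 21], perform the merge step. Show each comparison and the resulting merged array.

Merging process:

Compare 10 vs 12: take 10 from left. Merged: [10]
Compare 13 vs 12: take 12 from right. Merged: [10, 12]
Compare 13 vs 14: take 13 from left. Merged: [10, 12, 13]
Compare 15 vs 14: take 14 from right. Merged: [10, 12, 13, 14]
Compare 15 vs 17: take 15 from left. Merged: [10, 12, 13, 14, 15]
Compare 20 vs 17: take 17 from right. Merged: [10, 12, 13, 14, 15, 17]
Compare 20 vs 21: take 20 from left. Merged: [10, 12, 13, 14, 15, 17, 20]
Append remaining from right: [21]. Merged: [10, 12, 13, 14, 15, 17, 20, 21]

Final merged array: [10, 12, 13, 14, 15, 17, 20, 21]
Total comparisons: 7

The merged array is [10, 12, 13, 14, 15, 17, 20, 21], requiring 7 comparisons. The merge step runs in O(n) time where n is the total number of elements.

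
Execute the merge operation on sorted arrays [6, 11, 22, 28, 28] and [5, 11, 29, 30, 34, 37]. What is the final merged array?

Merging process:

Compare 6 vs 5: take 5 from right. Merged: [5]
Compare 6 vs 11: take 6 from left. Merged: [5, 6]
Compare 11 vs 11: take 11 from left. Merged: [5, 6, 11]
Compare 22 vs 11: take 11 from right. Merged: [5, 6, 11, 11]
Compare 22 vs 29: take 22 from left. Merged: [5, 6, 11, 11, 22]
Compare 28 vs 29: take 28 from left. Merged: [5, 6, 11, 11, 22, 28]
Compare 28 vs 29: take 28 from left. Merged: [5, 6, 11, 11, 22, 28, 28]
Append remaining from right: [29, 30, 34, 37]. Merged: [5, 6, 11, 11, 22, 28, 28, 29, 30, 34, 37]

Final merged array: [5, 6, 11, 11, 22, 28, 28, 29, 30, 34, 37]
Total comparisons: 7

The merged array is [5, 6, 11, 11, 22, 28, 28, 29, 30, 34, 37], requiring 7 comparisons. The merge step runs in O(n) time where n is the total number of elements.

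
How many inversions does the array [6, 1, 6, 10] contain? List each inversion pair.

Finding inversions in [6, 1, 6, 10]:

(0, 1): arr[0]=6 > arr[1]=1

Total inversions: 1

The array has 1 inversion(s): (0,1). Each pair (i,j) satisfies i < j and arr[i] > arr[j].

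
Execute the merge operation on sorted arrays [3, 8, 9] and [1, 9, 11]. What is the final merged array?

Merging process:

Compare 3 vs 1: take 1 from right. Merged: [1]
Compare 3 vs 9: take 3 from left. Merged: [1, 3]
Compare 8 vs 9: take 8 from left. Merged: [1, 3, 8]
Compare 9 vs 9: take 9 from left. Merged: [1, 3, 8, 9]
Append remaining from right: [9, 11]. Merged: [1, 3, 8, 9, 9, 11]

Final merged array: [1, 3, 8, 9, 9, 11]
Total comparisons: 4

The merged array is [1, 3, 8, 9, 9, 11], requiring 4 comparisons. The merge step runs in O(n) time where n is the total number of elements.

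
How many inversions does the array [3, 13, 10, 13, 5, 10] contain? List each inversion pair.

Finding inversions in [3, 13, 10, 13, 5, 10]:

(1, 2): arr[1]=13 > arr[2]=10
(1, 4): arr[1]=13 > arr[4]=5
(1, 5): arr[1]=13 > arr[5]=10
(2, 4): arr[2]=10 > arr[4]=5
(3, 4): arr[3]=13 > arr[4]=5
(3, 5): arr[3]=13 > arr[5]=10

Total inversions: 6

The array has 6 inversion(s): (1,2), (1,4), (1,5), (2,4), (3,4), (3,5). Each pair (i,j) satisfies i < j and arr[i] > arr[j].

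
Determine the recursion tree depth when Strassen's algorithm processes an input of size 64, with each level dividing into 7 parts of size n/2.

For divide and conquer with division factor 2:

Problem sizes at each level:
Level 0: 64
Level 1: 32
Level 2: 16
Level 3: 8
Level 4: 4
Level 5: 2
Level 6: 1

The root is level 0 and the size-1 base case is level 6 (the tree spans levels 0 through 6, i.e. 7 levels counting the root), so the depth is the number of divisions: log_2(64) = 6

The recursion tree depth is log_2(64) = 6. At each level, the problem size is divided by 2, so it takes 6 divisions to reduce to a base case of size 1. The algorithm makes 7 recursive calls at each level.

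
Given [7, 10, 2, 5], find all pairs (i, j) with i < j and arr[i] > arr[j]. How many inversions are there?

Finding inversions in [7, 10, 2, 5]:

(0, 2): arr[0]=7 > arr[2]=2
(0, 3): arr[0]=7 > arr[3]=5
(1, 2): arr[1]=10 > arr[2]=2
(1, 3): arr[1]=10 > arr[3]=5

Total inversions: 4

The array has 4 inversion(s): (0,2), (0,3), (1,2), (1,3). Each pair (i,j) satisfies i < j and arr[i] > arr[j].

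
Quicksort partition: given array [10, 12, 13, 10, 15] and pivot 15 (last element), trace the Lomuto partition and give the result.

Lomuto partition with pivot = 15:

Initial array: [10, 12, 13, 10, 15]

arr[0]=10 <= 15: swap with position 0, array becomes [10, 12, 13, 10, 15]
arr[1]=12 <= 15: swap with position 1, array becomes [10, 12, 13, 10, 15]
arr[2]=13 <= 15: swap with position 2, array becomes [10, 12, 13, 10, 15]
arr[3]=10 <= 15: swap with position 3, array becomes [10, 12, 13, 10, 15]

Place pivot at position 4: [10, 12, 13, 10, 15]
Pivot position: 4

After partitioning with pivot 15, the array becomes [10, 12, 13, 10, 15]. The pivot is placed at index 4. All elements to the left of the pivot are <= 15, and all elements to the right are > 15.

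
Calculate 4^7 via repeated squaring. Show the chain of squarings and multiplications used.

Computing 4^7 by squaring (build up from 4^1; each line after the first costs one multiplication):

4^1 = 4
4^2 = (4^1)^2 = 4^2 = 16
4^3 = 4 * 4^2 = 4 * 16 = 64
4^6 = (4^3)^2 = 64^2 = 4096
4^7 = 4 * 4^6 = 4 * 4096 = 16384

Result: 16384
Multiplications needed: 4 (4 lines after 4^1)

4^7 = 16384. Using exponentiation by squaring, this requires 4 multiplications. The key idea: if the exponent is even, square the half-power; if odd, multiply by the base once.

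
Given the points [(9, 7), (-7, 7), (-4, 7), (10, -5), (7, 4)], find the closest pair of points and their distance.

Computing all pairwise distances among 5 points:

d((9, 7), (-7, 7)) = 16.0
d((9, 7), (-4, 7)) = 13.0
d((9, 7), (10, -5)) = 12.0416
d((9, 7), (7, 4)) = 3.6056
d((-7, 7), (-4, 7)) = 3.0 <-- minimum
d((-7, 7), (10, -5)) = 20.8087
d((-7, 7), (7, 4)) = 14.3178
d((-4, 7), (10, -5)) = 18.4391
d((-4, 7), (7, 4)) = 11.4018
d((10, -5), (7, 4)) = 9.4868

Closest pair: (-7, 7) and (-4, 7) with distance 3.0

The closest pair is (-7, 7) and (-4, 7) with Euclidean distance 3.0. For 5 points, brute-force pairwise comparison is shown above. For large n, the divide-and-conquer algorithm (sort by x, recurse on halves, check the dividing strip) achieves O(n log n).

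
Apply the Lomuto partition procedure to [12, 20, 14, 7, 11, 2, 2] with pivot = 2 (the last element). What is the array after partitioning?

Lomuto partition with pivot = 2:

Initial array: [12, 20, 14, 7, 11, 2, 2]

arr[0]=12 > 2: no swap
arr[1]=20 > 2: no swap
arr[2]=14 > 2: no swap
arr[3]=7 > 2: no swap
arr[4]=11 > 2: no swap
arr[5]=2 <= 2: swap with position 0, array becomes [2, 20, 14, 7, 11, 12, 2]

Place pivot at position 1: [2, 2, 14, 7, 11, 12, 20]
Pivot position: 1

After partitioning with pivot 2, the array becomes [2, 2, 14, 7, 11, 12, 20]. The pivot is placed at index 1. All elements to the left of the pivot are <= 2, and all elements to the right are > 2.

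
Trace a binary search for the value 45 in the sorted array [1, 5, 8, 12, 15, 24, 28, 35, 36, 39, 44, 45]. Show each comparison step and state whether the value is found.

Binary search for 45 in [1, 5, 8, 12, 15, 24, 28, 35, 36, 39, 44, 45]:

lo=0, hi=11, mid=5, arr[mid]=24 -> 24 < 45, search right half
lo=6, hi=11, mid=8, arr[mid]=36 -> 36 < 45, search right half
lo=9, hi=11, mid=10, arr[mid]=44 -> 44 < 45, search right half
lo=11, hi=11, mid=11, arr[mid]=45 -> Found target at index 11!

Binary search finds 45 at index 11 after 4 comparisons. The search repeatedly halves the search space by comparing with the middle element.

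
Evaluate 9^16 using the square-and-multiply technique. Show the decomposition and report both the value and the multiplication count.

Computing 9^16 by squaring (build up from 9^1; each line after the first costs one multiplication):

9^1 = 9
9^2 = (9^1)^2 = 9^2 = 81
9^4 = (9^2)^2 = 81^2 = 6561
9^8 = (9^4)^2 = 6561^2 = 43046721
9^16 = (9^8)^2 = 43046721^2 = 1853020188851841

Result: 1853020188851841
Multiplications needed: 4 (4 lines after 9^1)

9^16 = 1853020188851841. Using exponentiation by squaring, this requires 4 multiplications. The key idea: if the exponent is even, square the half-power; if odd, multiply by the base once.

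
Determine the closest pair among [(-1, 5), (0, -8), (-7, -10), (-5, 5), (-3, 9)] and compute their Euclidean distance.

Computing all pairwise distances among 5 points:

d((-1, 5), (0, -8)) = 13.0384
d((-1, 5), (-7, -10)) = 16.1555
d((-1, 5), (-5, 5)) = 4.0 <-- minimum
d((-1, 5), (-3, 9)) = 4.4721
d((0, -8), (-7, -10)) = 7.2801
d((0, -8), (-5, 5)) = 13.9284
d((0, -8), (-3, 9)) = 17.2627
d((-7, -10), (-5, 5)) = 15.1327
d((-7, -10), (-3, 9)) = 19.4165
d((-5, 5), (-3, 9)) = 4.4721

Closest pair: (-1, 5) and (-5, 5) with distance 4.0

The closest pair is (-1, 5) and (-5, 5) with Euclidean distance 4.0. For 5 points, brute-force pairwise comparison is shown above. For large n, the divide-and-conquer algorithm (sort by x, recurse on halves, check the dividing strip) achieves O(n log n).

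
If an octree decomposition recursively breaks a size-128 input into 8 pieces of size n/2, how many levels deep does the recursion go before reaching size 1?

For divide and conquer with division factor 2:

Problem sizes at each level:
Level 0: 128
Level 1: 64
Level 2: 32
Level 3: 16
Level 4: 8
Level 5: 4
Level 6: 2
Level 7: 1

The root is level 0 and the size-1 base case is level 7 (the tree spans levels 0 through 7, i.e. 8 levels counting the root), so the depth is the number of divisions: log_2(128) = 7

The recursion tree depth is log_2(128) = 7. At each level, the problem size is divided by 2, so it takes 7 divisions to reduce to a base case of size 1. The algorithm makes 8 recursive calls at each level.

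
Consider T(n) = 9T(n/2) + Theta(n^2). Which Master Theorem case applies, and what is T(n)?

Master Theorem for T(n) = 9T(n/2) + O(n^2):

a = 9, b = 2, c = 2
log_b(a) = log_2(9) = 3.1699

Case 1: c = 2 < log_2(9) = 3.1699
T(n) = O(n^(log_2 9))

For T(n) = 9T(n/2) + O(n^2): log_2(9) = 3.1699. This is Case 1 of the Master Theorem (c < log_b(a), work dominated by leaves), giving O(n^(log_2 9)).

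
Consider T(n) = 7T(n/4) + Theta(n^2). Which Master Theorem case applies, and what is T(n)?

Master Theorem for T(n) = 7T(n/4) + O(n^2):

a = 7, b = 4, c = 2
log_b(a) = log_4(7) = 1.4037

Case 3: c = 2 > log_4(7) = 1.4037
T(n) = O(n^2) = O(n^2)

For T(n) = 7T(n/4) + O(n^2): log_4(7) = 1.4037. This is Case 3 of the Master Theorem (c > log_b(a), work dominated by root), giving O(n^2).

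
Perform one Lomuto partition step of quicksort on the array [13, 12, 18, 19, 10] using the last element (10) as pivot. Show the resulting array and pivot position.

Lomuto partition with pivot = 10:

Initial array: [13, 12, 18, 19, 10]

arr[0]=13 > 10: no swap
arr[1]=12 > 10: no swap
arr[2]=18 > 10: no swap
arr[3]=19 > 10: no swap

Place pivot at position 0: [10, 12, 18, 19, 13]
Pivot position: 0

After partitioning with pivot 10, the array becomes [10, 12, 18, 19, 13]. The pivot is placed at index 0. All elements to the left of the pivot are <= 10, and all elements to the right are > 10.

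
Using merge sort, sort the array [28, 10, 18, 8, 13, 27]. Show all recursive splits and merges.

Merge sort trace:

Split: [28, 10, 18, 8, 13, 27] -> [28, 10, 18] and [8, 13, 27]
  Split: [28, 10, 18] -> [28] and [10, 18]
    Split: [10, 18] -> [10] and [18]
    Merge: [10] + [18] -> [10, 18]
  Merge: [28] + [10, 18] -> [10, 18, 28]
  Split: [8, 13, 27] -> [8] and [13, 27]
    Split: [13, 27] -> [13] and [27]
    Merge: [13] + [27] -> [13, 27]
  Merge: [8] + [13, 27] -> [8, 13, 27]
Merge: [10, 18, 28] + [8, 13, 27] -> [8, 10, 13, 18, 27, 28]

Final sorted array: [8, 10, 13, 18, 27, 28]

The merge sort proceeds by recursively splitting the array and merging sorted halves.
After all merges, the sorted array is [8, 10, 13, 18, 27, 28].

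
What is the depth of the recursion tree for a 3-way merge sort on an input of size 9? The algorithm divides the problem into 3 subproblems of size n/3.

For divide and conquer with division factor 3:

Problem sizes at each level:
Level 0: 9
Level 1: 3
Level 2: 1

The root is level 0 and the size-1 base case is level 2 (the tree spans levels 0 through 2, i.e. 3 levels counting the root), so the depth is the number of divisions: log_3(9) = 2

The recursion tree depth is log_3(9) = 2. At each level, the problem size is divided by 3, so it takes 2 divisions to reduce to a base case of size 1. The algorithm makes 3 recursive calls at each level.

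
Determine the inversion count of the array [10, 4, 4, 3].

Finding inversions in [10, 4, 4, 3]:

(0, 1): arr[0]=10 > arr[1]=4
(0, 2): arr[0]=10 > arr[2]=4
(0, 3): arr[0]=10 > arr[3]=3
(1, 3): arr[1]=4 > arr[3]=3
(2, 3): arr[2]=4 > arr[3]=3

Total inversions: 5

The array has 5 inversion(s): (0,1), (0,2), (0,3), (1,3), (2,3). Each pair (i,j) satisfies i < j and arr[i] > arr[j].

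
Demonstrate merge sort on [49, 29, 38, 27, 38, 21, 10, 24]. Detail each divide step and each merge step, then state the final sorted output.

Merge sort trace:

Split: [49, 29, 38, 27, 38, 21, 10, 24] -> [49, 29, 38, 27] and [38, 21, 10, 24]
  Split: [49, 29, 38, 27] -> [49, 29] and [38, 27]
    Split: [49, 29] -> [49] and [29]
    Merge: [49] + [29] -> [29, 49]
    Split: [38, 27] -> [38] and [27]
    Merge: [38] + [27] -> [27, 38]
  Merge: [29, 49] + [27, 38] -> [27, 29, 38, 49]
  Split: [38, 21, 10, 24] -> [38, 21] and [10, 24]
    Split: [38, 21] -> [38] and [21]
    Merge: [38] + [21] -> [21, 38]
    Split: [10, 24] -> [10] and [24]
    Merge: [10] + [24] -> [10, 24]
  Merge: [21, 38] + [10, 24] -> [10, 21, 24, 38]
Merge: [27, 29, 38, 49] + [10, 21, 24, 38] -> [10, 21, 24, 27, 29, 38, 38, 49]

Final sorted array: [10, 21, 24, 27, 29, 38, 38, 49]

The merge sort proceeds by recursively splitting the array and merging sorted halves.
After all merges, the sorted array is [10, 21, 24, 27, 29, 38, 38, 49].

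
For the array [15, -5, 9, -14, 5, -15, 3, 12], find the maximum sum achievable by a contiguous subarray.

Using Kadane's algorithm on [15, -5, 9, -14, 5, -15, 3, 12]:

Scanning through the array:
Position 1 (value -5): max_ending_here = 10, max_so_far = 15
Position 2 (value 9): max_ending_here = 19, max_so_far = 19
Position 3 (value -14): max_ending_here = 5, max_so_far = 19
Position 4 (value 5): max_ending_here = 10, max_so_far = 19
Position 5 (value -15): max_ending_here = -5, max_so_far = 19
Position 6 (value 3): max_ending_here = 3, max_so_far = 19
Position 7 (value 12): max_ending_here = 15, max_so_far = 19

Maximum subarray: [15, -5, 9]
Maximum sum: 19

The maximum subarray is [15, -5, 9] with sum 19. This subarray runs from index 0 to index 2.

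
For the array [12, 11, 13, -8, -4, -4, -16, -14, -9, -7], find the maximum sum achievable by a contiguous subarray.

Using Kadane's algorithm on [12, 11, 13, -8, -4, -4, -16, -14, -9, -7]:

Scanning through the array:
Position 1 (value 11): max_ending_here = 23, max_so_far = 23
Position 2 (value 13): max_ending_here = 36, max_so_far = 36
Position 3 (value -8): max_ending_here = 28, max_so_far = 36
Position 4 (value -4): max_ending_here = 24, max_so_far = 36
Position 5 (value -4): max_ending_here = 20, max_so_far = 36
Position 6 (value -16): max_ending_here = 4, max_so_far = 36
Position 7 (value -14): max_ending_here = -10, max_so_far = 36
Position 8 (value -9): max_ending_here = -9, max_so_far = 36
Position 9 (value -7): max_ending_here = -7, max_so_far = 36

Maximum subarray: [12, 11, 13]
Maximum sum: 36

The maximum subarray is [12, 11, 13] with sum 36. This subarray runs from index 0 to index 2.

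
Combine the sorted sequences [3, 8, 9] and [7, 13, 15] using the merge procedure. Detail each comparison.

Merging process:

Compare 3 vs 7: take 3 from left. Merged: [3]
Compare 8 vs 7: take 7 from right. Merged: [3, 7]
Compare 8 vs 13: take 8 from left. Merged: [3, 7, 8]
Compare 9 vs 13: take 9 from left. Merged: [3, 7, 8, 9]
Append remaining from right: [13, 15]. Merged: [3, 7, 8, 9, 13, 15]

Final merged array: [3, 7, 8, 9, 13, 15]
Total comparisons: 4

The merged array is [3, 7, 8, 9, 13, 15], requiring 4 comparisons. The merge step runs in O(n) time where n is the total number of elements.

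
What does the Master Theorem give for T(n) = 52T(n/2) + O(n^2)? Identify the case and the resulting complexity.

Master Theorem for T(n) = 52T(n/2) + O(n^2):

a = 52, b = 2, c = 2
log_b(a) = log_2(52) = 5.7004

Case 1: c = 2 < log_2(52) = 5.7004
T(n) = O(n^(log_2 52))

For T(n) = 52T(n/2) + O(n^2): log_2(52) = 5.7004. This is Case 1 of the Master Theorem (c < log_b(a), work dominated by leaves), giving O(n^(log_2 52)).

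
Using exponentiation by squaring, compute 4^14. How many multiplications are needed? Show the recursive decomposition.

Computing 4^14 by squaring (build up from 4^1; each line after the first costs one multiplication):

4^1 = 4
4^2 = (4^1)^2 = 4^2 = 16
4^3 = 4 * 4^2 = 4 * 16 = 64
4^6 = (4^3)^2 = 64^2 = 4096
4^7 = 4 * 4^6 = 4 * 4096 = 16384
4^14 = (4^7)^2 = 16384^2 = 268435456

Result: 268435456
Multiplications needed: 5 (5 lines after 4^1)

4^14 = 268435456. Using exponentiation by squaring, this requires 5 multiplications. The key idea: if the exponent is even, square the half-power; if odd, multiply by the base once.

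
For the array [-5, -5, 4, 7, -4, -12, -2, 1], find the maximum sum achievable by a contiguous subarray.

Using Kadane's algorithm on [-5, -5, 4, 7, -4, -12, -2, 1]:

Scanning through the array:
Position 1 (value -5): max_ending_here = -5, max_so_far = -5
Position 2 (value 4): max_ending_here = 4, max_so_far = 4
Position 3 (value 7): max_ending_here = 11, max_so_far = 11
Position 4 (value -4): max_ending_here = 7, max_so_far = 11
Position 5 (value -12): max_ending_here = -5, max_so_far = 11
Position 6 (value -2): max_ending_here = -2, max_so_far = 11
Position 7 (value 1): max_ending_here = 1, max_so_far = 11

Maximum subarray: [4, 7]
Maximum sum: 11

The maximum subarray is [4, 7] with sum 11. This subarray runs from index 2 to index 3.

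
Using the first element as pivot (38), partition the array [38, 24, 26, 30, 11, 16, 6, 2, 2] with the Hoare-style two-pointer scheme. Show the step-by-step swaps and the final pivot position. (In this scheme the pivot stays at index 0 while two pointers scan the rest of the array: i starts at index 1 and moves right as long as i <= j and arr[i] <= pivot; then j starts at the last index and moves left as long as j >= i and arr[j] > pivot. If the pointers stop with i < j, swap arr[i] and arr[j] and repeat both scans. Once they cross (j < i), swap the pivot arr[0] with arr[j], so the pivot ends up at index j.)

Hoare-style two-pointer partition with pivot = 38:

Initial array: [38, 24, 26, 30, 11, 16, 6, 2, 2]

Pointers start at i = 1, j = 8.
i ends at 9, j ends at 8: the pointers have crossed (j < i), so scanning stops.

Swap pivot arr[0] with arr[8] to place pivot at position 8: [2, 24, 26, 30, 11, 16, 6, 2, 38]
Pivot position: 8

After partitioning with pivot 38, the array becomes [2, 24, 26, 30, 11, 16, 6, 2, 38]. The pivot is placed at index 8. All elements to the left of the pivot are <= 38, and all elements to the right are > 38.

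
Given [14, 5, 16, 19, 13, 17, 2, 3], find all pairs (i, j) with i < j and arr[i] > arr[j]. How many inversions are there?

Finding inversions in [14, 5, 16, 19, 13, 17, 2, 3]:

(0, 1): arr[0]=14 > arr[1]=5
(0, 4): arr[0]=14 > arr[4]=13
(0, 6): arr[0]=14 > arr[6]=2
(0, 7): arr[0]=14 > arr[7]=3
(1, 6): arr[1]=5 > arr[6]=2
(1, 7): arr[1]=5 > arr[7]=3
(2, 4): arr[2]=16 > arr[4]=13
(2, 6): arr[2]=16 > arr[6]=2
(2, 7): arr[2]=16 > arr[7]=3
(3, 4): arr[3]=19 > arr[4]=13
(3, 5): arr[3]=19 > arr[5]=17
(3, 6): arr[3]=19 > arr[6]=2
(3, 7): arr[3]=19 > arr[7]=3
(4, 6): arr[4]=13 > arr[6]=2
(4, 7): arr[4]=13 > arr[7]=3
(5, 6): arr[5]=17 > arr[6]=2
(5, 7): arr[5]=17 > arr[7]=3

Total inversions: 17

The array has 17 inversion(s): (0,1), (0,4), (0,6), (0,7), (1,6), (1,7), (2,4), (2,6), (2,7), (3,4), (3,5), (3,6), (3,7), (4,6), (4,7), (5,6), (5,7). Each pair (i,j) satisfies i < j and arr[i] > arr[j].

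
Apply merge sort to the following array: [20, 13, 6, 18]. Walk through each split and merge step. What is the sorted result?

Merge sort trace:

Split: [20, 13, 6, 18] -> [20, 13] and [6, 18]
  Split: [20, 13] -> [20] and [13]
  Merge: [20] + [13] -> [13, 20]
  Split: [6, 18] -> [6] and [18]
  Merge: [6] + [18] -> [6, 18]
Merge: [13, 20] + [6, 18] -> [6, 13, 18, 20]

Final sorted array: [6, 13, 18, 20]

The merge sort proceeds by recursively splitting the array and merging sorted halves.
After all merges, the sorted array is [6, 13, 18, 20].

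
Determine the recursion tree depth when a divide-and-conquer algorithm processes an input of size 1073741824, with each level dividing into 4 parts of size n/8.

For divide and conquer with division factor 8:

Problem sizes at each level:
Level 0: 1073741824
Level 1: 134217728
Level 2: 16777216
Level 3: 2097152
Level 4: 262144
Level 5: 32768
Level 6: 4096
Level 7: 512
Level 8: 64
Level 9: 8
Level 10: 1

The root is level 0 and the size-1 base case is level 10 (the tree spans levels 0 through 10, i.e. 11 levels counting the root), so the depth is the number of divisions: log_8(1073741824) = 10

The recursion tree depth is log_8(1073741824) = 10. At each level, the problem size is divided by 8, so it takes 10 divisions to reduce to a base case of size 1. The algorithm makes 4 recursive calls at each level.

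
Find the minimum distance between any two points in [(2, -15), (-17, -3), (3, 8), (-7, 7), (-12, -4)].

Computing all pairwise distances among 5 points:

d((2, -15), (-17, -3)) = 22.4722
d((2, -15), (3, 8)) = 23.0217
d((2, -15), (-7, 7)) = 23.7697
d((2, -15), (-12, -4)) = 17.8045
d((-17, -3), (3, 8)) = 22.8254
d((-17, -3), (-7, 7)) = 14.1421
d((-17, -3), (-12, -4)) = 5.099 <-- minimum
d((3, 8), (-7, 7)) = 10.0499
d((3, 8), (-12, -4)) = 19.2094
d((-7, 7), (-12, -4)) = 12.083

Closest pair: (-17, -3) and (-12, -4) with distance 5.099

The closest pair is (-17, -3) and (-12, -4) with Euclidean distance 5.099. For 5 points, brute-force pairwise comparison is shown above. For large n, the divide-and-conquer algorithm (sort by x, recurse on halves, check the dividing strip) achieves O(n log n).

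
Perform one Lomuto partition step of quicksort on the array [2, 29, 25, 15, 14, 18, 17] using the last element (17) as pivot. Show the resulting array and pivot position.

Lomuto partition with pivot = 17:

Initial array: [2, 29, 25, 15, 14, 18, 17]

arr[0]=2 <= 17: swap with position 0, array becomes [2, 29, 25, 15, 14, 18, 17]
arr[1]=29 > 17: no swap
arr[2]=25 > 17: no swap
arr[3]=15 <= 17: swap with position 1, array becomes [2, 15, 25, 29, 14, 18, 17]
arr[4]=14 <= 17: swap with position 2, array becomes [2, 15, 14, 29, 25, 18, 17]
arr[5]=18 > 17: no swap

Place pivot at position 3: [2, 15, 14, 17, 25, 18, 29]
Pivot position: 3

After partitioning with pivot 17, the array becomes [2, 15, 14, 17, 25, 18, 29]. The pivot is placed at index 3. All elements to the left of the pivot are <= 17, and all elements to the right are > 17.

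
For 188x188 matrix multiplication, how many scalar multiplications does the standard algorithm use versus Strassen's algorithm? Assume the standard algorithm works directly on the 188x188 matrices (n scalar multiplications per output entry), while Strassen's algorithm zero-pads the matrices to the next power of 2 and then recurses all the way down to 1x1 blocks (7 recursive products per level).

Matrix multiplication for 188x188 matrices:

Strassen's algorithm requires power-of-2 dimensions. Pad 188x188 to 256x256 (next power of 2).

Standard algorithm: 188^3 = 6644672 multiplications
Strassen's algorithm: 7^(log2(256)) = 7^8 = 5764801 multiplications
Savings: 6644672 - 5764801 = 879871 multiplications

Standard: 6644672 multiplications (188^3). Strassen: 5764801 multiplications (7^8, after padding to 256x256). Strassen reduces 8 recursive multiplications to 7 at each level.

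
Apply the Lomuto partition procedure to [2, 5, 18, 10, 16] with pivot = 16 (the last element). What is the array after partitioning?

Lomuto partition with pivot = 16:

Initial array: [2, 5, 18, 10, 16]

arr[0]=2 <= 16: swap with position 0, array becomes [2, 5, 18, 10, 16]
arr[1]=5 <= 16: swap with position 1, array becomes [2, 5, 18, 10, 16]
arr[2]=18 > 16: no swap
arr[3]=10 <= 16: swap with position 2, array becomes [2, 5, 10, 18, 16]

Place pivot at position 3: [2, 5, 10, 16, 18]
Pivot position: 3

After partitioning with pivot 16, the array becomes [2, 5, 10, 16, 18]. The pivot is placed at index 3. All elements to the left of the pivot are <= 16, and all elements to the right are > 16.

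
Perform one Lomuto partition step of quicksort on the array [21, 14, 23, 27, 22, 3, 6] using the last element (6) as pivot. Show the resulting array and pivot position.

Lomuto partition with pivot = 6:

Initial array: [21, 14, 23, 27, 22, 3, 6]

arr[0]=21 > 6: no swap
arr[1]=14 > 6: no swap
arr[2]=23 > 6: no swap
arr[3]=27 > 6: no swap
arr[4]=22 > 6: no swap
arr[5]=3 <= 6: swap with position 0, array becomes [3, 14, 23, 27, 22, 21, 6]

Place pivot at position 1: [3, 6, 23, 27, 22, 21, 14]
Pivot position: 1

After partitioning with pivot 6, the array becomes [3, 6, 23, 27, 22, 21, 14]. The pivot is placed at index 1. All elements to the left of the pivot are <= 6, and all elements to the right are > 6.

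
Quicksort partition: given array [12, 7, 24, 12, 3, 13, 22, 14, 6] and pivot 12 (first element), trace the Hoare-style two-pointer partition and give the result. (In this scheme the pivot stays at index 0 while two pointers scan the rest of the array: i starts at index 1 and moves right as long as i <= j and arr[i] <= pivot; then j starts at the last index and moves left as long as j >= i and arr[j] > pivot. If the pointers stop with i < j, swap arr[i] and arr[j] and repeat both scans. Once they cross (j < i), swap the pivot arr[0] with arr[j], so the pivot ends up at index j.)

Hoare-style two-pointer partition with pivot = 12:

Initial array: [12, 7, 24, 12, 3, 13, 22, 14, 6]

Pointers start at i = 1, j = 8.
i stops at index 2 (arr[2]=24 > 12), j stops at index 8 (arr[8]=6 <= 12): swap arr[2] and arr[8], array becomes [12, 7, 6, 12, 3, 13, 22, 14, 24]
i ends at 5, j ends at 4: the pointers have crossed (j < i), so scanning stops.

Swap pivot arr[0] with arr[4] to place pivot at position 4: [3, 7, 6, 12, 12, 13, 22, 14, 24]
Pivot position: 4

After partitioning with pivot 12, the array becomes [3, 7, 6, 12, 12, 13, 22, 14, 24]. The pivot is placed at index 4. All elements to the left of the pivot are <= 12, and all elements to the right are > 12.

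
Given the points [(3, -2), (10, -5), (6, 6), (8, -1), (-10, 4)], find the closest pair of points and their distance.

Computing all pairwise distances among 5 points:

d((3, -2), (10, -5)) = 7.6158
d((3, -2), (6, 6)) = 8.544
d((3, -2), (8, -1)) = 5.099
d((3, -2), (-10, 4)) = 14.3178
d((10, -5), (6, 6)) = 11.7047
d((10, -5), (8, -1)) = 4.4721 <-- minimum
d((10, -5), (-10, 4)) = 21.9317
d((6, 6), (8, -1)) = 7.2801
d((6, 6), (-10, 4)) = 16.1245
d((8, -1), (-10, 4)) = 18.6815

Closest pair: (10, -5) and (8, -1) with distance 4.4721

The closest pair is (10, -5) and (8, -1) with Euclidean distance 4.4721. For 5 points, brute-force pairwise comparison is shown above. For large n, the divide-and-conquer algorithm (sort by x, recurse on halves, check the dividing strip) achieves O(n log n).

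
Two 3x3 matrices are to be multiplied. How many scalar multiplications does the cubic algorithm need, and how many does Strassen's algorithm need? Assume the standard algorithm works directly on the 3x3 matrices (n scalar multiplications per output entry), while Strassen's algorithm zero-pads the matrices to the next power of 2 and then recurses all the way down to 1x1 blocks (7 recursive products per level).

Matrix multiplication for 3x3 matrices:

Strassen's algorithm requires power-of-2 dimensions. Pad 3x3 to 4x4 (next power of 2).

Standard algorithm: 3^3 = 27 multiplications
Strassen's algorithm: 7^(log2(4)) = 7^2 = 49 multiplications
Difference: 27 - 49 = -22 (Strassen uses MORE here due to padding overhead — for small or just-over-power-of-2 n, padding can outweigh the per-level savings)

Standard: 27 multiplications (3^3). Strassen: 49 multiplications (7^2, after padding to 4x4). Strassen reduces 8 recursive multiplications to 7 at each level.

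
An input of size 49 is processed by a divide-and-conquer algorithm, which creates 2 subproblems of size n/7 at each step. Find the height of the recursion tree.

For divide and conquer with division factor 7:

Problem sizes at each level:
Level 0: 49
Level 1: 7
Level 2: 1

The root is level 0 and the size-1 base case is level 2 (the tree spans levels 0 through 2, i.e. 3 levels counting the root), so the depth is the number of divisions: log_7(49) = 2

The recursion tree depth is log_7(49) = 2. At each level, the problem size is divided by 7, so it takes 2 divisions to reduce to a base case of size 1. The algorithm makes 2 recursive calls at each level.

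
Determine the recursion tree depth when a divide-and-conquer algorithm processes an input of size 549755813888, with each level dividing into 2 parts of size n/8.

For divide and conquer with division factor 8:

Problem sizes at each level:
Level 0: 549755813888
Level 1: 68719476736
Level 2: 8589934592
Level 3: 1073741824
Level 4: 134217728
Level 5: 16777216
Level 6: 2097152
Level 7: 262144
Level 8: 32768
Level 9: 4096
Level 10: 512
Level 11: 64
Level 12: 8
Level 13: 1

The root is level 0 and the size-1 base case is level 13 (the tree spans levels 0 through 13, i.e. 14 levels counting the root), so the depth is the number of divisions: log_8(549755813888) = 13

The recursion tree depth is log_8(549755813888) = 13. At each level, the problem size is divided by 8, so it takes 13 divisions to reduce to a base case of size 1. The algorithm makes 2 recursive calls at each level.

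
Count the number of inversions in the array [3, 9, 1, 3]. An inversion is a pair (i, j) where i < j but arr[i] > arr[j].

Finding inversions in [3, 9, 1, 3]:

(0, 2): arr[0]=3 > arr[2]=1
(1, 2): arr[1]=9 > arr[2]=1
(1, 3): arr[1]=9 > arr[3]=3

Total inversions: 3

The array has 3 inversion(s): (0,2), (1,2), (1,3). Each pair (i,j) satisfies i < j and arr[i] > arr[j].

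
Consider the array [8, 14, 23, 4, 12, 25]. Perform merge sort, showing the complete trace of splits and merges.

Merge sort trace:

Split: [8, 14, 23, 4, 12, 25] -> [8, 14, 23] and [4, 12, 25]
  Split: [8, 14, 23] -> [8] and [14, 23]
    Split: [14, 23] -> [14] and [23]
    Merge: [14] + [23] -> [14, 23]
  Merge: [8] + [14, 23] -> [8, 14, 23]
  Split: [4, 12, 25] -> [4] and [12, 25]
    Split: [12, 25] -> [12] and [25]
    Merge: [12] + [25] -> [12, 25]
  Merge: [4] + [12, 25] -> [4, 12, 25]
Merge: [8, 14, 23] + [4, 12, 25] -> [4, 8, 12, 14, 23, 25]

Final sorted array: [4, 8, 12, 14, 23, 25]

The merge sort proceeds by recursively splitting the array and merging sorted halves.
After all merges, the sorted array is [4, 8, 12, 14, 23, 25].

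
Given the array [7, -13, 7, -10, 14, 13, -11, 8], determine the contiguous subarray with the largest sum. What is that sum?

Using Kadane's algorithm on [7, -13, 7, -10, 14, 13, -11, 8]:

Scanning through the array:
Position 1 (value -13): max_ending_here = -6, max_so_far = 7
Position 2 (value 7): max_ending_here = 7, max_so_far = 7
Position 3 (value -10): max_ending_here = -3, max_so_far = 7
Position 4 (value 14): max_ending_here = 14, max_so_far = 14
Position 5 (value 13): max_ending_here = 27, max_so_far = 27
Position 6 (value -11): max_ending_here = 16, max_so_far = 27
Position 7 (value 8): max_ending_here = 24, max_so_far = 27

Maximum subarray: [14, 13]
Maximum sum: 27

The maximum subarray is [14, 13] with sum 27. This subarray runs from index 4 to index 5.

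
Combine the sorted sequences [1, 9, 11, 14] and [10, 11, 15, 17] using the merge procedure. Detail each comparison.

Merging process:

Compare 1 vs 10: take 1 from left. Merged: [1]
Compare 9 vs 10: take 9 from left. Merged: [1, 9]
Compare 11 vs 10: take 10 from right. Merged: [1, 9, 10]
Compare 11 vs 11: take 11 from left. Merged: [1, 9, 10, 11]
Compare 14 vs 11: take 11 from right. Merged: [1, 9, 10, 11, 11]
Compare 14 vs 15: take 14 from left. Merged: [1, 9, 10, 11, 11, 14]
Append remaining from right: [15, 17]. Merged: [1, 9, 10, 11, 11, 14, 15, 17]

Final merged array: [1, 9, 10, 11, 11, 14, 15, 17]
Total comparisons: 6

The merged array is [1, 9, 10, 11, 11, 14, 15, 17], requiring 6 comparisons. The merge step runs in O(n) time where n is the total number of elements.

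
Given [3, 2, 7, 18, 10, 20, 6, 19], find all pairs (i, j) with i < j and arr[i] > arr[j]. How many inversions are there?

Finding inversions in [3, 2, 7, 18, 10, 20, 6, 19]:

(0, 1): arr[0]=3 > arr[1]=2
(2, 6): arr[2]=7 > arr[6]=6
(3, 4): arr[3]=18 > arr[4]=10
(3, 6): arr[3]=18 > arr[6]=6
(4, 6): arr[4]=10 > arr[6]=6
(5, 6): arr[5]=20 > arr[6]=6
(5, 7): arr[5]=20 > arr[7]=19

Total inversions: 7

The array has 7 inversion(s): (0,1), (2,6), (3,4), (3,6), (4,6), (5,6), (5,7). Each pair (i,j) satisfies i < j and arr[i] > arr[j].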